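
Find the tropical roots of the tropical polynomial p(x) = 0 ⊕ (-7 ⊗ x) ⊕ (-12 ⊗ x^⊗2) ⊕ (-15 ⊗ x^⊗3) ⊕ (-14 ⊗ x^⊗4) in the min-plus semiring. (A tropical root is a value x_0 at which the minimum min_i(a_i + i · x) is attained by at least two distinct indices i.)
Roots: {-1, 3, 5, 7}

Each tropical root is a break point of the lower envelope of the lines y = a_i + i · x (there are 5 lines, with slopes 0, 1, ..., 4). Only the lines that attain the minimum somewhere contribute to roots; other lines are dominated. Here the surviving (envelope) indices are i = 4, i = 3, i = 2, i = 1, i = 0.
Intersections between consecutive envelope lines give the roots: for adjacent envelope indices i < j the intersection is x = (a_i − a_j) / (j − i). Reading off the sorted break points: {-1, 3, 5, 7}.
Verification: at each break x_0, at least two indices attain the minimum of min_i(a_i + i · x_0).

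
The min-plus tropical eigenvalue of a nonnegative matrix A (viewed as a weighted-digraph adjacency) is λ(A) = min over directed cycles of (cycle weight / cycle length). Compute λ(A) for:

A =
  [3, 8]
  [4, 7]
λ(A) = 3

Enumerate directed cycles and compute their means (weight / length). Sample:
  cycle 0 → 0: weight = 3, length = 1, mean = 3/1 ≈ 3.000
  cycle 1 → 1: weight = 7, length = 1, mean = 7/1 ≈ 7.000
  cycle 0 → 1 → 0: weight = 12, length = 2, mean = 12/2 ≈ 6.000
  cycle 1 → 0 → 1: weight = 12, length = 2, mean = 12/2 ≈ 6.000
Minimum mean = 3.000, attained e.g. along the cycle 0 → 0 with weight 3 and length 1. So λ(A) = 3/1 = 3.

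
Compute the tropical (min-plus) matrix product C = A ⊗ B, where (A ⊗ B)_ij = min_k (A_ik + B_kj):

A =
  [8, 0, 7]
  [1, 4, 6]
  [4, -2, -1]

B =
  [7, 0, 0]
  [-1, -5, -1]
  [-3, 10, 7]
A ⊗ B =
  [-1, -5, -1]
  [3, -1, 1]
  [-4, -7, -3]

Apply the min-plus product entry-by-entry:
  C[0][0] = min over k of (A[0][0] + B[0][0] = 8 + 7 = 15, A[0][1] + B[1][0] = 0 + -1 = -1, A[0][2] + B[2][0] = 7 + -3 = 4) = -1 (attained at k = 1)
  C[0][1] = min over k of (A[0][0] + B[0][1] = 8 + 0 = 8, A[0][1] + B[1][1] = 0 + -5 = -5, A[0][2] + B[2][1] = 7 + 10 = 17) = -5 (attained at k = 1)
  C[0][2] = min over k of (A[0][0] + B[0][2] = 8 + 0 = 8, A[0][1] + B[1][2] = 0 + -1 = -1, A[0][2] + B[2][2] = 7 + 7 = 14) = -1 (attained at k = 1)
  C[1][0] = min over k of (A[1][0] + B[0][0] = 1 + 7 = 8, A[1][1] + B[1][0] = 4 + -1 = 3, A[1][2] + B[2][0] = 6 + -3 = 3) = 3 (attained at k = 1)
  C[1][1] = min over k of (A[1][0] + B[0][1] = 1 + 0 = 1, A[1][1] + B[1][1] = 4 + -5 = -1, A[1][2] + B[2][1] = 6 + 10 = 16) = -1 (attained at k = 1)
  C[1][2] = min over k of (A[1][0] + B[0][2] = 1 + 0 = 1, A[1][1] + B[1][2] = 4 + -1 = 3, A[1][2] + B[2][2] = 6 + 7 = 13) = 1 (attained at k = 0)
  C[2][0] = min over k of (A[2][0] + B[0][0] = 4 + 7 = 11, A[2][1] + B[1][0] = -2 + -1 = -3, A[2][2] + B[2][0] = -1 + -3 = -4) = -4 (attained at k = 2)
  C[2][1] = min over k of (A[2][0] + B[0][1] = 4 + 0 = 4, A[2][1] + B[1][1] = -2 + -5 = -7, A[2][2] + B[2][1] = -1 + 10 = 9) = -7 (attained at k = 1)
  C[2][2] = min over k of (A[2][0] + B[0][2] = 4 + 0 = 4, A[2][1] + B[1][2] = -2 + -1 = -3, A[2][2] + B[2][2] = -1 + 7 = 6) = -3 (attained at k = 1)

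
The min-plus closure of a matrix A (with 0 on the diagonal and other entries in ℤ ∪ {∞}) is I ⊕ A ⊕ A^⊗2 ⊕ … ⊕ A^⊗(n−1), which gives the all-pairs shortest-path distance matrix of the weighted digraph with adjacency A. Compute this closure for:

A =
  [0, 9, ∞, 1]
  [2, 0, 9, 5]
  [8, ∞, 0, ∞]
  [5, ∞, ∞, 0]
Closure =
  [0, 9, 18, 1]
  [2, 0, 9, 3]
  [8, 17, 0, 9]
  [5, 14, 23, 0]

This is the Floyd-Warshall all-pairs shortest-path computation. For each intermediate vertex k = 0, 1, …, 3, update dist[i][j] ← min(dist[i][j], dist[i][k] + dist[k][j]). The final matrix gives, for each (i, j), the minimum total weight of any directed path from i to j (possibly empty when i = j).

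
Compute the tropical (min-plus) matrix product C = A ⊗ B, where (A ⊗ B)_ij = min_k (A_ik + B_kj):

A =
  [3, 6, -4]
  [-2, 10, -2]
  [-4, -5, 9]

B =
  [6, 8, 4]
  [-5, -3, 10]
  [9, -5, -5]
A ⊗ B =
  [1, -9, -9]
  [4, -7, -7]
  [-10, -8, 0]

Apply the min-plus product entry-by-entry:
  C[0][0] = min over k of (A[0][0] + B[0][0] = 3 + 6 = 9, A[0][1] + B[1][0] = 6 + -5 = 1, A[0][2] + B[2][0] = -4 + 9 = 5) = 1 (attained at k = 1)
  C[0][1] = min over k of (A[0][0] + B[0][1] = 3 + 8 = 11, A[0][1] + B[1][1] = 6 + -3 = 3, A[0][2] + B[2][1] = -4 + -5 = -9) = -9 (attained at k = 2)
  C[0][2] = min over k of (A[0][0] + B[0][2] = 3 + 4 = 7, A[0][1] + B[1][2] = 6 + 10 = 16, A[0][2] + B[2][2] = -4 + -5 = -9) = -9 (attained at k = 2)
  C[1][0] = min over k of (A[1][0] + B[0][0] = -2 + 6 = 4, A[1][1] + B[1][0] = 10 + -5 = 5, A[1][2] + B[2][0] = -2 + 9 = 7) = 4 (attained at k = 0)
  C[1][1] = min over k of (A[1][0] + B[0][1] = -2 + 8 = 6, A[1][1] + B[1][1] = 10 + -3 = 7, A[1][2] + B[2][1] = -2 + -5 = -7) = -7 (attained at k = 2)
  C[1][2] = min over k of (A[1][0] + B[0][2] = -2 + 4 = 2, A[1][1] + B[1][2] = 10 + 10 = 20, A[1][2] + B[2][2] = -2 + -5 = -7) = -7 (attained at k = 2)
  C[2][0] = min over k of (A[2][0] + B[0][0] = -4 + 6 = 2, A[2][1] + B[1][0] = -5 + -5 = -10, A[2][2] + B[2][0] = 9 + 9 = 18) = -10 (attained at k = 1)
  C[2][1] = min over k of (A[2][0] + B[0][1] = -4 + 8 = 4, A[2][1] + B[1][1] = -5 + -3 = -8, A[2][2] + B[2][1] = 9 + -5 = 4) = -8 (attained at k = 1)
  C[2][2] = min over k of (A[2][0] + B[0][2] = -4 + 4 = 0, A[2][1] + B[1][2] = -5 + 10 = 5, A[2][2] + B[2][2] = 9 + -5 = 4) = 0 (attained at k = 0)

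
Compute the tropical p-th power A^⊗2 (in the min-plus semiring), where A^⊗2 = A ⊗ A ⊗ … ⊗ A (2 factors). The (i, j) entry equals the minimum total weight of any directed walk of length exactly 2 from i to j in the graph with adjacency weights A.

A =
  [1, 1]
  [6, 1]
A^⊗2 =
  [2, 2]
  [7, 2]

Each entry (A^⊗2)_ij equals the minimum over all length-2 walks i = v_0 → v_1 → … → v_2 = j of Σ_t A[v_t][v_{t+1}]. For example, for (i, j) = (0, 1) we minimise over 2 possible intermediate vertex sequences; the minimum is 2, attained along the walk 0 → 0 → 1.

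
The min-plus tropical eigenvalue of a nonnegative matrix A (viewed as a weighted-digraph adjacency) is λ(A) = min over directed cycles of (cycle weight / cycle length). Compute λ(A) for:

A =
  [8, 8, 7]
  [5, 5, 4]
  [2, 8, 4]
λ(A) = 4

Enumerate directed cycles and compute their means (weight / length). Sample:
  cycle 0 → 0: weight = 8, length = 1, mean = 8/1 ≈ 8.000
  cycle 1 → 1: weight = 5, length = 1, mean = 5/1 ≈ 5.000
  cycle 2 → 2: weight = 4, length = 1, mean = 4/1 ≈ 4.000
  cycle 0 → 1 → 0: weight = 13, length = 2, mean = 13/2 ≈ 6.500
  cycle 0 → 2 → 0: weight = 9, length = 2, mean = 9/2 ≈ 4.500
  cycle 1 → 0 → 1: weight = 13, length = 2, mean = 13/2 ≈ 6.500
Minimum mean = 4.000, attained e.g. along the cycle 2 → 2 with weight 4 and length 1. So λ(A) = 4/1 = 4.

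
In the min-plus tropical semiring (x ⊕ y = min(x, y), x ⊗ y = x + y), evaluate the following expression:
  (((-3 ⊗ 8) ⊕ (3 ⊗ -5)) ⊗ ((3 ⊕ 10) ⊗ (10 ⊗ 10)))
(((-3 ⊗ 8) ⊕ (3 ⊗ -5)) ⊗ ((3 ⊕ 10) ⊗ (10 ⊗ 10))) = 21

Expand innermost to outermost. Recall ⊕ takes the minimum of its arguments and ⊗ takes their sum. Working out the expression (((-3 ⊗ 8) ⊕ (3 ⊗ -5)) ⊗ ((3 ⊕ 10) ⊗ (10 ⊗ 10))) gives 21.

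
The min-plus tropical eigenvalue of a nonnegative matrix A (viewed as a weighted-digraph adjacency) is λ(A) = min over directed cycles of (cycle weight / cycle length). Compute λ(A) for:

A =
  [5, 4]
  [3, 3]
λ(A) = 3

Enumerate directed cycles and compute their means (weight / length). Sample:
  cycle 0 → 0: weight = 5, length = 1, mean = 5/1 ≈ 5.000
  cycle 1 → 1: weight = 3, length = 1, mean = 3/1 ≈ 3.000
  cycle 0 → 1 → 0: weight = 7, length = 2, mean = 7/2 ≈ 3.500
  cycle 1 → 0 → 1: weight = 7, length = 2, mean = 7/2 ≈ 3.500
Minimum mean = 3.000, attained e.g. along the cycle 1 → 1 with weight 3 and length 1. So λ(A) = 3/1 = 3.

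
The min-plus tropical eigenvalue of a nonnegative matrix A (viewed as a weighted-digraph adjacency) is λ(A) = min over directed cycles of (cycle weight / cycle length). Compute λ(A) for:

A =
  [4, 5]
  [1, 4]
λ(A) = 3

Enumerate directed cycles and compute their means (weight / length). Sample:
  cycle 0 → 0: weight = 4, length = 1, mean = 4/1 ≈ 4.000
  cycle 1 → 1: weight = 4, length = 1, mean = 4/1 ≈ 4.000
  cycle 0 → 1 → 0: weight = 6, length = 2, mean = 6/2 ≈ 3.000
  cycle 1 → 0 → 1: weight = 6, length = 2, mean = 6/2 ≈ 3.000
Minimum mean = 3.000, attained e.g. along the cycle 0 → 1 → 0 with weight 6 and length 2. So λ(A) = 6/2 = 3.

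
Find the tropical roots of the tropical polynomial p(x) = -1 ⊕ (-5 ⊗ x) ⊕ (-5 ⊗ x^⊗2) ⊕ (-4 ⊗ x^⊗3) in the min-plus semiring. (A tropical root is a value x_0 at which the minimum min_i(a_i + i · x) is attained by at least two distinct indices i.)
Roots: {-1, 0, 4}

Each tropical root is a break point of the lower envelope of the lines y = a_i + i · x (there are 4 lines, with slopes 0, 1, ..., 3). Only the lines that attain the minimum somewhere contribute to roots; other lines are dominated. Here the surviving (envelope) indices are i = 3, i = 2, i = 1, i = 0.
Intersections between consecutive envelope lines give the roots: for adjacent envelope indices i < j the intersection is x = (a_i − a_j) / (j − i). Reading off the sorted break points: {-1, 0, 4}.
Verification: at each break x_0, at least two indices attain the minimum of min_i(a_i + i · x_0).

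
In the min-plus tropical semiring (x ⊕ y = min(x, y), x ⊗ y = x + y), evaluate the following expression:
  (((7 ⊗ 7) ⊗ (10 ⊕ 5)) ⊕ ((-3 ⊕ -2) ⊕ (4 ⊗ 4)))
(((7 ⊗ 7) ⊗ (10 ⊕ 5)) ⊕ ((-3 ⊕ -2) ⊕ (4 ⊗ 4))) = -3

Expand innermost to outermost. Recall ⊕ takes the minimum of its arguments and ⊗ takes their sum. Working out the expression (((7 ⊗ 7) ⊗ (10 ⊕ 5)) ⊕ ((-3 ⊕ -2) ⊕ (4 ⊗ 4))) gives -3.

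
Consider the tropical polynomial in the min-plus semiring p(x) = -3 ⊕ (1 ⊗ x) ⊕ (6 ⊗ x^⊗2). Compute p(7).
p(7) = -3

A tropical monomial a ⊗ x^⊗i evaluates to a + i · x. Evaluating each term at x = 7:
  Term 0 contributes -3 + 0 · 7 = -3
  Term 1 contributes 1 + 1 · 7 = 8
  Term 2 contributes 6 + 2 · 7 = 20
p(7) = ⊕ of these = min[-3, 8, 20] = -3.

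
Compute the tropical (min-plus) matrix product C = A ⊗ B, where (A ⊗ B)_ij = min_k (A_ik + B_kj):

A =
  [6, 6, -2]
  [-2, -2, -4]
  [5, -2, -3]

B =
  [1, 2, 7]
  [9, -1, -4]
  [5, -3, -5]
A ⊗ B =
  [3, -5, -7]
  [-1, -7, -9]
  [2, -6, -8]

Apply the min-plus product entry-by-entry:
  C[0][0] = min over k of (A[0][0] + B[0][0] = 6 + 1 = 7, A[0][1] + B[1][0] = 6 + 9 = 15, A[0][2] + B[2][0] = -2 + 5 = 3) = 3 (attained at k = 2)
  C[0][1] = min over k of (A[0][0] + B[0][1] = 6 + 2 = 8, A[0][1] + B[1][1] = 6 + -1 = 5, A[0][2] + B[2][1] = -2 + -3 = -5) = -5 (attained at k = 2)
  C[0][2] = min over k of (A[0][0] + B[0][2] = 6 + 7 = 13, A[0][1] + B[1][2] = 6 + -4 = 2, A[0][2] + B[2][2] = -2 + -5 = -7) = -7 (attained at k = 2)
  C[1][0] = min over k of (A[1][0] + B[0][0] = -2 + 1 = -1, A[1][1] + B[1][0] = -2 + 9 = 7, A[1][2] + B[2][0] = -4 + 5 = 1) = -1 (attained at k = 0)
  C[1][1] = min over k of (A[1][0] + B[0][1] = -2 + 2 = 0, A[1][1] + B[1][1] = -2 + -1 = -3, A[1][2] + B[2][1] = -4 + -3 = -7) = -7 (attained at k = 2)
  C[1][2] = min over k of (A[1][0] + B[0][2] = -2 + 7 = 5, A[1][1] + B[1][2] = -2 + -4 = -6, A[1][2] + B[2][2] = -4 + -5 = -9) = -9 (attained at k = 2)
  C[2][0] = min over k of (A[2][0] + B[0][0] = 5 + 1 = 6, A[2][1] + B[1][0] = -2 + 9 = 7, A[2][2] + B[2][0] = -3 + 5 = 2) = 2 (attained at k = 2)
  C[2][1] = min over k of (A[2][0] + B[0][1] = 5 + 2 = 7, A[2][1] + B[1][1] = -2 + -1 = -3, A[2][2] + B[2][1] = -3 + -3 = -6) = -6 (attained at k = 2)
  C[2][2] = min over k of (A[2][0] + B[0][2] = 5 + 7 = 12, A[2][1] + B[1][2] = -2 + -4 = -6, A[2][2] + B[2][2] = -3 + -5 = -8) = -8 (attained at k = 2)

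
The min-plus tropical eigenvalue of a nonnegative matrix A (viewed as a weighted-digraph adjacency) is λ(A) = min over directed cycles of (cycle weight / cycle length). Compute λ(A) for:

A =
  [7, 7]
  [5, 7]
λ(A) = 6

Enumerate directed cycles and compute their means (weight / length). Sample:
  cycle 0 → 0: weight = 7, length = 1, mean = 7/1 ≈ 7.000
  cycle 1 → 1: weight = 7, length = 1, mean = 7/1 ≈ 7.000
  cycle 0 → 1 → 0: weight = 12, length = 2, mean = 12/2 ≈ 6.000
  cycle 1 → 0 → 1: weight = 12, length = 2, mean = 12/2 ≈ 6.000
Minimum mean = 6.000, attained e.g. along the cycle 0 → 1 → 0 with weight 12 and length 2. So λ(A) = 12/2 = 6.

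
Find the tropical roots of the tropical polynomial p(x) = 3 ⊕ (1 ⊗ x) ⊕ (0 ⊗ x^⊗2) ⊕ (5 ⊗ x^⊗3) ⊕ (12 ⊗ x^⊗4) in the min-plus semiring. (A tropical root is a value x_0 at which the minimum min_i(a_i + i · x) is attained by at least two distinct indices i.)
Roots: {-7, -5, 1, 2}

Each tropical root is a break point of the lower envelope of the lines y = a_i + i · x (there are 5 lines, with slopes 0, 1, ..., 4). Only the lines that attain the minimum somewhere contribute to roots; other lines are dominated. Here the surviving (envelope) indices are i = 4, i = 3, i = 2, i = 1, i = 0.
Intersections between consecutive envelope lines give the roots: for adjacent envelope indices i < j the intersection is x = (a_i − a_j) / (j − i). Reading off the sorted break points: {-7, -5, 1, 2}.
Verification: at each break x_0, at least two indices attain the minimum of min_i(a_i + i · x_0).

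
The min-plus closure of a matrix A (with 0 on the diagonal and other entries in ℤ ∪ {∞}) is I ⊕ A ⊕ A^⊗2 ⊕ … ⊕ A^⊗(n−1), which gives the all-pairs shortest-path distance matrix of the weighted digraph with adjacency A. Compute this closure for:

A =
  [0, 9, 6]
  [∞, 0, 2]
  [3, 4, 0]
Closure =
  [0, 9, 6]
  [5, 0, 2]
  [3, 4, 0]

This is the Floyd-Warshall all-pairs shortest-path computation. For each intermediate vertex k = 0, 1, …, 2, update dist[i][j] ← min(dist[i][j], dist[i][k] + dist[k][j]). The final matrix gives, for each (i, j), the minimum total weight of any directed path from i to j (possibly empty when i = j).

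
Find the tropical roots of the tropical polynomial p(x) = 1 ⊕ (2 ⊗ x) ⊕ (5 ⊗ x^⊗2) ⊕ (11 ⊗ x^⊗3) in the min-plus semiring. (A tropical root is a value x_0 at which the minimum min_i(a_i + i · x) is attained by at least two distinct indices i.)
Roots: {-6, -3, -1}

Each tropical root is a break point of the lower envelope of the lines y = a_i + i · x (there are 4 lines, with slopes 0, 1, ..., 3). Only the lines that attain the minimum somewhere contribute to roots; other lines are dominated. Here the surviving (envelope) indices are i = 3, i = 2, i = 1, i = 0.
Intersections between consecutive envelope lines give the roots: for adjacent envelope indices i < j the intersection is x = (a_i − a_j) / (j − i). Reading off the sorted break points: {-6, -3, -1}.
Verification: at each break x_0, at least two indices attain the minimum of min_i(a_i + i · x_0).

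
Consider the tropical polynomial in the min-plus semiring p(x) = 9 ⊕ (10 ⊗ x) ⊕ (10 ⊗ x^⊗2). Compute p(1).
p(1) = 9

A tropical monomial a ⊗ x^⊗i evaluates to a + i · x. Evaluating each term at x = 1:
  Term 0 contributes 9 + 0 · 1 = 9
  Term 1 contributes 10 + 1 · 1 = 11
  Term 2 contributes 10 + 2 · 1 = 12
p(1) = ⊕ of these = min[9, 11, 12] = 9.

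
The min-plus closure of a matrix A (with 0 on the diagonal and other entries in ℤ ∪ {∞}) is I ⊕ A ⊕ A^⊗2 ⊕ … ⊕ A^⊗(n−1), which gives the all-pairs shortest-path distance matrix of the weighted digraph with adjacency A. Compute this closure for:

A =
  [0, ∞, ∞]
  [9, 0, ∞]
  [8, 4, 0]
Closure =
  [0, ∞, ∞]
  [9, 0, ∞]
  [8, 4, 0]

This is the Floyd-Warshall all-pairs shortest-path computation. For each intermediate vertex k = 0, 1, …, 2, update dist[i][j] ← min(dist[i][j], dist[i][k] + dist[k][j]). The final matrix gives, for each (i, j), the minimum total weight of any directed path from i to j (possibly empty when i = j).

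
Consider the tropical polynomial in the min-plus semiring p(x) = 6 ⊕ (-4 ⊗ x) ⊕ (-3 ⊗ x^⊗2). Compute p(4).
p(4) = 0

A tropical monomial a ⊗ x^⊗i evaluates to a + i · x. Evaluating each term at x = 4:
  Term 0 contributes 6 + 0 · 4 = 6
  Term 1 contributes -4 + 1 · 4 = 0
  Term 2 contributes -3 + 2 · 4 = 5
p(4) = ⊕ of these = min[6, 0, 5] = 0.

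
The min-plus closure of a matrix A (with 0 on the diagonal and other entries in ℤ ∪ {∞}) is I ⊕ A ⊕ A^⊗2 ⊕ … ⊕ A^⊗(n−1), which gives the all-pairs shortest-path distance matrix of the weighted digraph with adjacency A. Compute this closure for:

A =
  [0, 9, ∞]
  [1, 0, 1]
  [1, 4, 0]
Closure =
  [0, 9, 10]
  [1, 0, 1]
  [1, 4, 0]

This is the Floyd-Warshall all-pairs shortest-path computation. For each intermediate vertex k = 0, 1, …, 2, update dist[i][j] ← min(dist[i][j], dist[i][k] + dist[k][j]). The final matrix gives, for each (i, j), the minimum total weight of any directed path from i to j (possibly empty when i = j).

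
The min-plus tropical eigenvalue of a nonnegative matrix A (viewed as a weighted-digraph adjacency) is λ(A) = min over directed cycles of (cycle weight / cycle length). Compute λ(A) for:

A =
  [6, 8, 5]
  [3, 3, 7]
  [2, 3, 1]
λ(A) = 1

Enumerate directed cycles and compute their means (weight / length). Sample:
  cycle 0 → 0: weight = 6, length = 1, mean = 6/1 ≈ 6.000
  cycle 1 → 1: weight = 3, length = 1, mean = 3/1 ≈ 3.000
  cycle 2 → 2: weight = 1, length = 1, mean = 1/1 ≈ 1.000
  cycle 0 → 1 → 0: weight = 11, length = 2, mean = 11/2 ≈ 5.500
  cycle 0 → 2 → 0: weight = 7, length = 2, mean = 7/2 ≈ 3.500
  cycle 1 → 0 → 1: weight = 11, length = 2, mean = 11/2 ≈ 5.500
Minimum mean = 1.000, attained e.g. along the cycle 2 → 2 with weight 1 and length 1. So λ(A) = 1/1 = 1.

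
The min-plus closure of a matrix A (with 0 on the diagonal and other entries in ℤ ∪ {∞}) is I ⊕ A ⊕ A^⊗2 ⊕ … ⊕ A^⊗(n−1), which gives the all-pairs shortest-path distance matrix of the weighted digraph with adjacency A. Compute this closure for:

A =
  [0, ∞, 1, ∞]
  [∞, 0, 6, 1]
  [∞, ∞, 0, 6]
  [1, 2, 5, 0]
Closure =
  [0, 9, 1, 7]
  [2, 0, 3, 1]
  [7, 8, 0, 6]
  [1, 2, 2, 0]

This is the Floyd-Warshall all-pairs shortest-path computation. For each intermediate vertex k = 0, 1, …, 3, update dist[i][j] ← min(dist[i][j], dist[i][k] + dist[k][j]). The final matrix gives, for each (i, j), the minimum total weight of any directed path from i to j (possibly empty when i = j).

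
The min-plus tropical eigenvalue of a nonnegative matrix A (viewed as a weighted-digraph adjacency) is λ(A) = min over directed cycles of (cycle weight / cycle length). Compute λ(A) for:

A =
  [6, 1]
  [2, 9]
λ(A) = 3/2

Enumerate directed cycles and compute their means (weight / length). Sample:
  cycle 0 → 0: weight = 6, length = 1, mean = 6/1 ≈ 6.000
  cycle 1 → 1: weight = 9, length = 1, mean = 9/1 ≈ 9.000
  cycle 0 → 1 → 0: weight = 3, length = 2, mean = 3/2 ≈ 1.500
  cycle 1 → 0 → 1: weight = 3, length = 2, mean = 3/2 ≈ 1.500
Minimum mean = 1.500, attained e.g. along the cycle 0 → 1 → 0 with weight 3 and length 2. So λ(A) = 3/2 = 3/2.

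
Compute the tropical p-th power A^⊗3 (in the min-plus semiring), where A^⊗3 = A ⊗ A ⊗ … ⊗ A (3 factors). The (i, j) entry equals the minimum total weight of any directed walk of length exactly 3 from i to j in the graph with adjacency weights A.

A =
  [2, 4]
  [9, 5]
A^⊗3 =
  [6, 8]
  [13, 15]

Each entry (A^⊗3)_ij equals the minimum over all length-3 walks i = v_0 → v_1 → … → v_3 = j of Σ_t A[v_t][v_{t+1}]. For example, for (i, j) = (0, 1) we minimise over 4 possible intermediate vertex sequences; the minimum is 8, attained along the walk 0 → 0 → 0 → 1.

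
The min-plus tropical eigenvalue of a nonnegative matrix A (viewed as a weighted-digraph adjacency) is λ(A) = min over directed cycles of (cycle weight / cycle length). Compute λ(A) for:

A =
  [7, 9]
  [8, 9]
λ(A) = 7

Enumerate directed cycles and compute their means (weight / length). Sample:
  cycle 0 → 0: weight = 7, length = 1, mean = 7/1 ≈ 7.000
  cycle 1 → 1: weight = 9, length = 1, mean = 9/1 ≈ 9.000
  cycle 0 → 1 → 0: weight = 17, length = 2, mean = 17/2 ≈ 8.500
  cycle 1 → 0 → 1: weight = 17, length = 2, mean = 17/2 ≈ 8.500
Minimum mean = 7.000, attained e.g. along the cycle 0 → 0 with weight 7 and length 1. So λ(A) = 7/1 = 7.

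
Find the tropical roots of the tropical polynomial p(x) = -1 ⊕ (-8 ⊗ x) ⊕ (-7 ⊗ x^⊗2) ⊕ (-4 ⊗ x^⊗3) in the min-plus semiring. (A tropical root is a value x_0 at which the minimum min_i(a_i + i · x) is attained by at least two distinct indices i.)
Roots: {-3, -1, 7}

Each tropical root is a break point of the lower envelope of the lines y = a_i + i · x (there are 4 lines, with slopes 0, 1, ..., 3). Only the lines that attain the minimum somewhere contribute to roots; other lines are dominated. Here the surviving (envelope) indices are i = 3, i = 2, i = 1, i = 0.
Intersections between consecutive envelope lines give the roots: for adjacent envelope indices i < j the intersection is x = (a_i − a_j) / (j − i). Reading off the sorted break points: {-3, -1, 7}.
Verification: at each break x_0, at least two indices attain the minimum of min_i(a_i + i · x_0).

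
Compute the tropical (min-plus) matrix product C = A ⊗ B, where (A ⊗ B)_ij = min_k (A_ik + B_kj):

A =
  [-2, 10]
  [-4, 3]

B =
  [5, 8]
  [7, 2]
A ⊗ B =
  [3, 6]
  [1, 4]

Apply the min-plus product entry-by-entry:
  C[0][0] = min over k of (A[0][0] + B[0][0] = -2 + 5 = 3, A[0][1] + B[1][0] = 10 + 7 = 17) = 3 (attained at k = 0)
  C[0][1] = min over k of (A[0][0] + B[0][1] = -2 + 8 = 6, A[0][1] + B[1][1] = 10 + 2 = 12) = 6 (attained at k = 0)
  C[1][0] = min over k of (A[1][0] + B[0][0] = -4 + 5 = 1, A[1][1] + B[1][0] = 3 + 7 = 10) = 1 (attained at k = 0)
  C[1][1] = min over k of (A[1][0] + B[0][1] = -4 + 8 = 4, A[1][1] + B[1][1] = 3 + 2 = 5) = 4 (attained at k = 0)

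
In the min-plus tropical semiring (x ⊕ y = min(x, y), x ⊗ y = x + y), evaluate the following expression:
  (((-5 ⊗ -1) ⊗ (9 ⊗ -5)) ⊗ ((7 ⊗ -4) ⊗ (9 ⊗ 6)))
(((-5 ⊗ -1) ⊗ (9 ⊗ -5)) ⊗ ((7 ⊗ -4) ⊗ (9 ⊗ 6))) = 16

Expand innermost to outermost. Recall ⊕ takes the minimum of its arguments and ⊗ takes their sum. Working out the expression (((-5 ⊗ -1) ⊗ (9 ⊗ -5)) ⊗ ((7 ⊗ -4) ⊗ (9 ⊗ 6))) gives 16.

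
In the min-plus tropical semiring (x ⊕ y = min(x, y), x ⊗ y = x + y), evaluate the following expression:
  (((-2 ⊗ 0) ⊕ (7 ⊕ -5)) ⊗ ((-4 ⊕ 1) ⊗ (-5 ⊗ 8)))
(((-2 ⊗ 0) ⊕ (7 ⊕ -5)) ⊗ ((-4 ⊕ 1) ⊗ (-5 ⊗ 8))) = -6

Expand innermost to outermost. Recall ⊕ takes the minimum of its arguments and ⊗ takes their sum. Working out the expression (((-2 ⊗ 0) ⊕ (7 ⊕ -5)) ⊗ ((-4 ⊕ 1) ⊗ (-5 ⊗ 8))) gives -6.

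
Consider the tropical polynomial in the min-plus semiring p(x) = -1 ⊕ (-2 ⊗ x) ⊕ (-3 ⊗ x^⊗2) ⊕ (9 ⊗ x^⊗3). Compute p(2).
p(2) = -1

A tropical monomial a ⊗ x^⊗i evaluates to a + i · x. Evaluating each term at x = 2:
  Term 0 contributes -1 + 0 · 2 = -1
  Term 1 contributes -2 + 1 · 2 = 0
  Term 2 contributes -3 + 2 · 2 = 1
  Term 3 contributes 9 + 3 · 2 = 15
p(2) = ⊕ of these = min[-1, 0, 1, 15] = -1.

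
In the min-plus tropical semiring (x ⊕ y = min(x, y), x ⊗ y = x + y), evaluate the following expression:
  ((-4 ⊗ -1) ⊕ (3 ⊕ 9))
((-4 ⊗ -1) ⊕ (3 ⊕ 9)) = -5

Expand innermost to outermost. Recall ⊕ takes the minimum of its arguments and ⊗ takes their sum. Working out the expression ((-4 ⊗ -1) ⊕ (3 ⊕ 9)) gives -5.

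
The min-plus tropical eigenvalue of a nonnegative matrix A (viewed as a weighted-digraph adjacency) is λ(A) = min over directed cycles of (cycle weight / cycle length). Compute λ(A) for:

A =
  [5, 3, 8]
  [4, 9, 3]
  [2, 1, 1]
λ(A) = 1

Enumerate directed cycles and compute their means (weight / length). Sample:
  cycle 0 → 0: weight = 5, length = 1, mean = 5/1 ≈ 5.000
  cycle 1 → 1: weight = 9, length = 1, mean = 9/1 ≈ 9.000
  cycle 2 → 2: weight = 1, length = 1, mean = 1/1 ≈ 1.000
  cycle 0 → 1 → 0: weight = 7, length = 2, mean = 7/2 ≈ 3.500
  cycle 0 → 2 → 0: weight = 10, length = 2, mean = 10/2 ≈ 5.000
  cycle 1 → 0 → 1: weight = 7, length = 2, mean = 7/2 ≈ 3.500
Minimum mean = 1.000, attained e.g. along the cycle 2 → 2 with weight 1 and length 1. So λ(A) = 1/1 = 1.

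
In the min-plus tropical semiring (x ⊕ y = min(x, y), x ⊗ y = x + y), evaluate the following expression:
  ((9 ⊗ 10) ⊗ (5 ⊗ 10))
((9 ⊗ 10) ⊗ (5 ⊗ 10)) = 34

Expand innermost to outermost. Recall ⊕ takes the minimum of its arguments and ⊗ takes their sum. Working out the expression ((9 ⊗ 10) ⊗ (5 ⊗ 10)) gives 34.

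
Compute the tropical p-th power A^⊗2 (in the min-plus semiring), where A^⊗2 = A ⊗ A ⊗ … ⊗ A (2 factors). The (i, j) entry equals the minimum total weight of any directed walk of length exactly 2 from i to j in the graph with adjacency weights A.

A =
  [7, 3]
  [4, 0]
A^⊗2 =
  [7, 3]
  [4, 0]

Each entry (A^⊗2)_ij equals the minimum over all length-2 walks i = v_0 → v_1 → … → v_2 = j of Σ_t A[v_t][v_{t+1}]. For example, for (i, j) = (0, 1) we minimise over 2 possible intermediate vertex sequences; the minimum is 3, attained along the walk 0 → 1 → 1.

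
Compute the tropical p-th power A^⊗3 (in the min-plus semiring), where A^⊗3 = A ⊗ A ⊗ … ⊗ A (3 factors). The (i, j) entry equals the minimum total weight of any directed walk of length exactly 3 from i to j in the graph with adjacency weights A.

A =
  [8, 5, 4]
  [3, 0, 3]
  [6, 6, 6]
A^⊗3 =
  [8, 5, 8]
  [3, 0, 3]
  [9, 6, 9]

Each entry (A^⊗3)_ij equals the minimum over all length-3 walks i = v_0 → v_1 → … → v_3 = j of Σ_t A[v_t][v_{t+1}]. For example, for (i, j) = (0, 2) we minimise over 9 possible intermediate vertex sequences; the minimum is 8, attained along the walk 0 → 1 → 1 → 2.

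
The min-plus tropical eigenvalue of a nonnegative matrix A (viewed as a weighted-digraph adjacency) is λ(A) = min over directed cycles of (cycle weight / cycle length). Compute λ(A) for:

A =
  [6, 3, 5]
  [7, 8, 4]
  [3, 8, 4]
λ(A) = 10/3

Enumerate directed cycles and compute their means (weight / length). Sample:
  cycle 0 → 0: weight = 6, length = 1, mean = 6/1 ≈ 6.000
  cycle 1 → 1: weight = 8, length = 1, mean = 8/1 ≈ 8.000
  cycle 2 → 2: weight = 4, length = 1, mean = 4/1 ≈ 4.000
  cycle 0 → 1 → 0: weight = 10, length = 2, mean = 10/2 ≈ 5.000
  cycle 0 → 2 → 0: weight = 8, length = 2, mean = 8/2 ≈ 4.000
  cycle 1 → 0 → 1: weight = 10, length = 2, mean = 10/2 ≈ 5.000
Minimum mean = 3.333, attained e.g. along the cycle 0 → 1 → 2 → 0 with weight 10 and length 3. So λ(A) = 10/3 = 10/3.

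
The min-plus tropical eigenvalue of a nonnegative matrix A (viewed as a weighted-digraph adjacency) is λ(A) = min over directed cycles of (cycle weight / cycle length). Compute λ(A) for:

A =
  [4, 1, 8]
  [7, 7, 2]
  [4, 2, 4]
λ(A) = 2

Enumerate directed cycles and compute their means (weight / length). Sample:
  cycle 0 → 0: weight = 4, length = 1, mean = 4/1 ≈ 4.000
  cycle 1 → 1: weight = 7, length = 1, mean = 7/1 ≈ 7.000
  cycle 2 → 2: weight = 4, length = 1, mean = 4/1 ≈ 4.000
  cycle 0 → 1 → 0: weight = 8, length = 2, mean = 8/2 ≈ 4.000
  cycle 0 → 2 → 0: weight = 12, length = 2, mean = 12/2 ≈ 6.000
  cycle 1 → 0 → 1: weight = 8, length = 2, mean = 8/2 ≈ 4.000
Minimum mean = 2.000, attained e.g. along the cycle 1 → 2 → 1 with weight 4 and length 2. So λ(A) = 4/2 = 2.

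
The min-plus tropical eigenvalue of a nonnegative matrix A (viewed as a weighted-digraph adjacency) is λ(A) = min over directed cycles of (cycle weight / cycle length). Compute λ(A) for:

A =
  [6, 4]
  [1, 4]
λ(A) = 5/2

Enumerate directed cycles and compute their means (weight / length). Sample:
  cycle 0 → 0: weight = 6, length = 1, mean = 6/1 ≈ 6.000
  cycle 1 → 1: weight = 4, length = 1, mean = 4/1 ≈ 4.000
  cycle 0 → 1 → 0: weight = 5, length = 2, mean = 5/2 ≈ 2.500
  cycle 1 → 0 → 1: weight = 5, length = 2, mean = 5/2 ≈ 2.500
Minimum mean = 2.500, attained e.g. along the cycle 0 → 1 → 0 with weight 5 and length 2. So λ(A) = 5/2 = 5/2.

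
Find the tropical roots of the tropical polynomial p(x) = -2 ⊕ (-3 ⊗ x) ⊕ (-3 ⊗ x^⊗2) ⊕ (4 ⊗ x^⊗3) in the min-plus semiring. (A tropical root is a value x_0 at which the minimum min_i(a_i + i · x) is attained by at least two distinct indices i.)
Roots: {-7, 0, 1}

Each tropical root is a break point of the lower envelope of the lines y = a_i + i · x (there are 4 lines, with slopes 0, 1, ..., 3). Only the lines that attain the minimum somewhere contribute to roots; other lines are dominated. Here the surviving (envelope) indices are i = 3, i = 2, i = 1, i = 0.
Intersections between consecutive envelope lines give the roots: for adjacent envelope indices i < j the intersection is x = (a_i − a_j) / (j − i). Reading off the sorted break points: {-7, 0, 1}.
Verification: at each break x_0, at least two indices attain the minimum of min_i(a_i + i · x_0).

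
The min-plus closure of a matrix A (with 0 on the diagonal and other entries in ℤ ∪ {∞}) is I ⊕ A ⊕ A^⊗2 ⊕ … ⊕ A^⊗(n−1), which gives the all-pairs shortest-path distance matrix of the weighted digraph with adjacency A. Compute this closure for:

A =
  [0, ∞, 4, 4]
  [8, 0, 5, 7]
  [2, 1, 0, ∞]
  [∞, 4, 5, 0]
Closure =
  [0, 5, 4, 4]
  [7, 0, 5, 7]
  [2, 1, 0, 6]
  [7, 4, 5, 0]

This is the Floyd-Warshall all-pairs shortest-path computation. For each intermediate vertex k = 0, 1, …, 3, update dist[i][j] ← min(dist[i][j], dist[i][k] + dist[k][j]). The final matrix gives, for each (i, j), the minimum total weight of any directed path from i to j (possibly empty when i = j).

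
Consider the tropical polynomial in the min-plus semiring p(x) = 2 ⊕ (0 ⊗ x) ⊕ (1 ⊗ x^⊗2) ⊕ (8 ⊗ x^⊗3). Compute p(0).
p(0) = 0

A tropical monomial a ⊗ x^⊗i evaluates to a + i · x. Evaluating each term at x = 0:
  Term 0 contributes 2 + 0 · 0 = 2
  Term 1 contributes 0 + 1 · 0 = 0
  Term 2 contributes 1 + 2 · 0 = 1
  Term 3 contributes 8 + 3 · 0 = 8
p(0) = ⊕ of these = min[2, 0, 1, 8] = 0.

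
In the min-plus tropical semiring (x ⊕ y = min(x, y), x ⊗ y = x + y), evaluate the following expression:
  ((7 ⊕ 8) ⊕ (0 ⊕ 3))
((7 ⊕ 8) ⊕ (0 ⊕ 3)) = 0

Expand innermost to outermost. Recall ⊕ takes the minimum of its arguments and ⊗ takes their sum. Working out the expression ((7 ⊕ 8) ⊕ (0 ⊕ 3)) gives 0.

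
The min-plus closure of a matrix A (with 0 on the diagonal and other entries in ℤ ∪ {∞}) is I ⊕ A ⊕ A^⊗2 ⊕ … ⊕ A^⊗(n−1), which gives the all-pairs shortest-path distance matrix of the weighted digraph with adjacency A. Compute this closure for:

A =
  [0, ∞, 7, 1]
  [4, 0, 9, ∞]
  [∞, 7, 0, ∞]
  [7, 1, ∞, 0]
Closure =
  [0, 2, 7, 1]
  [4, 0, 9, 5]
  [11, 7, 0, 12]
  [5, 1, 10, 0]

This is the Floyd-Warshall all-pairs shortest-path computation. For each intermediate vertex k = 0, 1, …, 3, update dist[i][j] ← min(dist[i][j], dist[i][k] + dist[k][j]). The final matrix gives, for each (i, j), the minimum total weight of any directed path from i to j (possibly empty when i = j).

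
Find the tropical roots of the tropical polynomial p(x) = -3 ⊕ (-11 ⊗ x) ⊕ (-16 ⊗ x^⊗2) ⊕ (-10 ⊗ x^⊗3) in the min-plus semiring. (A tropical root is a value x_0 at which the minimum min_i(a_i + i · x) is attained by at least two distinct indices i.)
Roots: {-6, 5, 8}

Each tropical root is a break point of the lower envelope of the lines y = a_i + i · x (there are 4 lines, with slopes 0, 1, ..., 3). Only the lines that attain the minimum somewhere contribute to roots; other lines are dominated. Here the surviving (envelope) indices are i = 3, i = 2, i = 1, i = 0.
Intersections between consecutive envelope lines give the roots: for adjacent envelope indices i < j the intersection is x = (a_i − a_j) / (j − i). Reading off the sorted break points: {-6, 5, 8}.
Verification: at each break x_0, at least two indices attain the minimum of min_i(a_i + i · x_0).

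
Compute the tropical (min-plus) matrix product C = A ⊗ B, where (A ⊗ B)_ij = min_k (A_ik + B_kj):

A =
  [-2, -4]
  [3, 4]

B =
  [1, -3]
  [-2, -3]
A ⊗ B =
  [-6, -7]
  [2, 0]

Apply the min-plus product entry-by-entry:
  C[0][0] = min over k of (A[0][0] + B[0][0] = -2 + 1 = -1, A[0][1] + B[1][0] = -4 + -2 = -6) = -6 (attained at k = 1)
  C[0][1] = min over k of (A[0][0] + B[0][1] = -2 + -3 = -5, A[0][1] + B[1][1] = -4 + -3 = -7) = -7 (attained at k = 1)
  C[1][0] = min over k of (A[1][0] + B[0][0] = 3 + 1 = 4, A[1][1] + B[1][0] = 4 + -2 = 2) = 2 (attained at k = 1)
  C[1][1] = min over k of (A[1][0] + B[0][1] = 3 + -3 = 0, A[1][1] + B[1][1] = 4 + -3 = 1) = 0 (attained at k = 0)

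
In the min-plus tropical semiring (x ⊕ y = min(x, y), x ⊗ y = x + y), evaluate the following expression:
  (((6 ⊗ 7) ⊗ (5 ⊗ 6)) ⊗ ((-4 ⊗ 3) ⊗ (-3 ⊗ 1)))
(((6 ⊗ 7) ⊗ (5 ⊗ 6)) ⊗ ((-4 ⊗ 3) ⊗ (-3 ⊗ 1))) = 21

Expand innermost to outermost. Recall ⊕ takes the minimum of its arguments and ⊗ takes their sum. Working out the expression (((6 ⊗ 7) ⊗ (5 ⊗ 6)) ⊗ ((-4 ⊗ 3) ⊗ (-3 ⊗ 1))) gives 21.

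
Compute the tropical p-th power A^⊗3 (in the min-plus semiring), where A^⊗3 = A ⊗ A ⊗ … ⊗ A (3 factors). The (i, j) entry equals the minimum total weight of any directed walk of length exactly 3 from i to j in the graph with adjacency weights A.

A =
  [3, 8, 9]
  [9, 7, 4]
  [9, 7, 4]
A^⊗3 =
  [9, 14, 15]
  [15, 15, 12]
  [15, 15, 12]

Each entry (A^⊗3)_ij equals the minimum over all length-3 walks i = v_0 → v_1 → … → v_3 = j of Σ_t A[v_t][v_{t+1}]. For example, for (i, j) = (0, 2) we minimise over 9 possible intermediate vertex sequences; the minimum is 15, attained along the walk 0 → 0 → 0 → 2.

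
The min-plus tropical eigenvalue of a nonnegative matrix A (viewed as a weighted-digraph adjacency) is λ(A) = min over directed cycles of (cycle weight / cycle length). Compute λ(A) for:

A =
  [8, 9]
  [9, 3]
λ(A) = 3

Enumerate directed cycles and compute their means (weight / length). Sample:
  cycle 0 → 0: weight = 8, length = 1, mean = 8/1 ≈ 8.000
  cycle 1 → 1: weight = 3, length = 1, mean = 3/1 ≈ 3.000
  cycle 0 → 1 → 0: weight = 18, length = 2, mean = 18/2 ≈ 9.000
  cycle 1 → 0 → 1: weight = 18, length = 2, mean = 18/2 ≈ 9.000
Minimum mean = 3.000, attained e.g. along the cycle 1 → 1 with weight 3 and length 1. So λ(A) = 3/1 = 3.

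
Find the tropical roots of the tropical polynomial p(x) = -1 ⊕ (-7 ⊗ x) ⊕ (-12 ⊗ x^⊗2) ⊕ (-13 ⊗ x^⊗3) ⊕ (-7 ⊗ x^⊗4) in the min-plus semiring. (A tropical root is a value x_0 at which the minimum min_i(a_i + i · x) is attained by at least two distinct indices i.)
Roots: {-6, 1, 5, 6}

Each tropical root is a break point of the lower envelope of the lines y = a_i + i · x (there are 5 lines, with slopes 0, 1, ..., 4). Only the lines that attain the minimum somewhere contribute to roots; other lines are dominated. Here the surviving (envelope) indices are i = 4, i = 3, i = 2, i = 1, i = 0.
Intersections between consecutive envelope lines give the roots: for adjacent envelope indices i < j the intersection is x = (a_i − a_j) / (j − i). Reading off the sorted break points: {-6, 1, 5, 6}.
Verification: at each break x_0, at least two indices attain the minimum of min_i(a_i + i · x_0).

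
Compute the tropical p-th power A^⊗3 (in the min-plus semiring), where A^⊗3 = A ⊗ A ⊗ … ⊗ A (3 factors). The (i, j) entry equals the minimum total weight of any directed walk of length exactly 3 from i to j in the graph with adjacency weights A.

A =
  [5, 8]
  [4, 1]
A^⊗3 =
  [13, 10]
  [6, 3]

Each entry (A^⊗3)_ij equals the minimum over all length-3 walks i = v_0 → v_1 → … → v_3 = j of Σ_t A[v_t][v_{t+1}]. For example, for (i, j) = (0, 1) we minimise over 4 possible intermediate vertex sequences; the minimum is 10, attained along the walk 0 → 1 → 1 → 1.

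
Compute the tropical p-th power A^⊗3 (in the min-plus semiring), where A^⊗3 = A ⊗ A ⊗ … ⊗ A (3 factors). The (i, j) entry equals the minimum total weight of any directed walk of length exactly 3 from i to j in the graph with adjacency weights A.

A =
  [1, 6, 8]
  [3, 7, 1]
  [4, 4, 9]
A^⊗3 =
  [3, 8, 8]
  [5, 10, 6]
  [6, 9, 11]

Each entry (A^⊗3)_ij equals the minimum over all length-3 walks i = v_0 → v_1 → … → v_3 = j of Σ_t A[v_t][v_{t+1}]. For example, for (i, j) = (0, 2) we minimise over 9 possible intermediate vertex sequences; the minimum is 8, attained along the walk 0 → 0 → 1 → 2.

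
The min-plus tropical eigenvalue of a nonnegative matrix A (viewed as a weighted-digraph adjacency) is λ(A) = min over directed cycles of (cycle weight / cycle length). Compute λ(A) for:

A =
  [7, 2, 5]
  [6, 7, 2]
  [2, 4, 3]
λ(A) = 2

Enumerate directed cycles and compute their means (weight / length). Sample:
  cycle 0 → 0: weight = 7, length = 1, mean = 7/1 ≈ 7.000
  cycle 1 → 1: weight = 7, length = 1, mean = 7/1 ≈ 7.000
  cycle 2 → 2: weight = 3, length = 1, mean = 3/1 ≈ 3.000
  cycle 0 → 1 → 0: weight = 8, length = 2, mean = 8/2 ≈ 4.000
  cycle 0 → 2 → 0: weight = 7, length = 2, mean = 7/2 ≈ 3.500
  cycle 1 → 0 → 1: weight = 8, length = 2, mean = 8/2 ≈ 4.000
Minimum mean = 2.000, attained e.g. along the cycle 0 → 1 → 2 → 0 with weight 6 and length 3. So λ(A) = 6/3 = 2.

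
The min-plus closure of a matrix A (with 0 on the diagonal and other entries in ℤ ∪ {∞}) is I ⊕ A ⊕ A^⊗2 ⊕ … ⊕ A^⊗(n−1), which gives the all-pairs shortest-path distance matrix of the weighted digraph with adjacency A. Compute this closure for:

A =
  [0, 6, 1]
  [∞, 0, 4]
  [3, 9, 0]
Closure =
  [0, 6, 1]
  [7, 0, 4]
  [3, 9, 0]

This is the Floyd-Warshall all-pairs shortest-path computation. For each intermediate vertex k = 0, 1, …, 2, update dist[i][j] ← min(dist[i][j], dist[i][k] + dist[k][j]). The final matrix gives, for each (i, j), the minimum total weight of any directed path from i to j (possibly empty when i = j).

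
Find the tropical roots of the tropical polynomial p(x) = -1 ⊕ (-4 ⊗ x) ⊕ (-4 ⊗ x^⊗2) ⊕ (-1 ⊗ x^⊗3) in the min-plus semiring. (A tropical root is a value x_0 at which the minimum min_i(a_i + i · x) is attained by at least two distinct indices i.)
Roots: {-3, 0, 3}

Each tropical root is a break point of the lower envelope of the lines y = a_i + i · x (there are 4 lines, with slopes 0, 1, ..., 3). Only the lines that attain the minimum somewhere contribute to roots; other lines are dominated. Here the surviving (envelope) indices are i = 3, i = 2, i = 1, i = 0.
Intersections between consecutive envelope lines give the roots: for adjacent envelope indices i < j the intersection is x = (a_i − a_j) / (j − i). Reading off the sorted break points: {-3, 0, 3}.
Verification: at each break x_0, at least two indices attain the minimum of min_i(a_i + i · x_0).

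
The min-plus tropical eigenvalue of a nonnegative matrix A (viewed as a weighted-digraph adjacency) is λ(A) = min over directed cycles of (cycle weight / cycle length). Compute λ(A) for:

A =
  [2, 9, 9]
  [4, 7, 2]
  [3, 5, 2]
λ(A) = 2

Enumerate directed cycles and compute their means (weight / length). Sample:
  cycle 0 → 0: weight = 2, length = 1, mean = 2/1 ≈ 2.000
  cycle 1 → 1: weight = 7, length = 1, mean = 7/1 ≈ 7.000
  cycle 2 → 2: weight = 2, length = 1, mean = 2/1 ≈ 2.000
  cycle 0 → 1 → 0: weight = 13, length = 2, mean = 13/2 ≈ 6.500
  cycle 0 → 2 → 0: weight = 12, length = 2, mean = 12/2 ≈ 6.000
  cycle 1 → 0 → 1: weight = 13, length = 2, mean = 13/2 ≈ 6.500
Minimum mean = 2.000, attained e.g. along the cycle 0 → 0 with weight 2 and length 1. So λ(A) = 2/1 = 2.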